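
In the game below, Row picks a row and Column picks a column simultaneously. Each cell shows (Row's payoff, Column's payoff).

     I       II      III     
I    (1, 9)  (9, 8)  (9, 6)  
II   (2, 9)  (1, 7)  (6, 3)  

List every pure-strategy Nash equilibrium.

(II, I)

A profile is a Nash equilibrium when each player is best-responding to the other.
Row's best responses — vs I: II (payoff 2); vs II: I (payoff 9); vs III: I (payoff 9).
Column's best responses — vs I: I (payoff 9); vs II: I (payoff 9).
The only mutual best response is (II, I); neither player gains by switching there.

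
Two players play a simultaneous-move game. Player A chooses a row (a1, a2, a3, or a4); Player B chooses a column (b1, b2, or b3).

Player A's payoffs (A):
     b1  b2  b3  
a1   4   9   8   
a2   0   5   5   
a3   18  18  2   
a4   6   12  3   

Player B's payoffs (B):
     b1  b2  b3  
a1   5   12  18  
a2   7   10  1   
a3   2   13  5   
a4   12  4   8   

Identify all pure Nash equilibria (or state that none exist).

A profile is a Nash equilibrium when each player is best-responding to the other.
Player A's best responses — vs b1: a3 (payoff 18); vs b2: a3 (payoff 18); vs b3: a1 (payoff 8).
Player B's best responses — vs a1: b3 (payoff 18); vs a2: b2 (payoff 10); vs a3: b2 (payoff 13); vs a4: b1 (payoff 12).
Mutual best responses occur at (a1, b3) and (a3, b2); at each, neither player gains by switching.

(a1, b3) and (a3, b2)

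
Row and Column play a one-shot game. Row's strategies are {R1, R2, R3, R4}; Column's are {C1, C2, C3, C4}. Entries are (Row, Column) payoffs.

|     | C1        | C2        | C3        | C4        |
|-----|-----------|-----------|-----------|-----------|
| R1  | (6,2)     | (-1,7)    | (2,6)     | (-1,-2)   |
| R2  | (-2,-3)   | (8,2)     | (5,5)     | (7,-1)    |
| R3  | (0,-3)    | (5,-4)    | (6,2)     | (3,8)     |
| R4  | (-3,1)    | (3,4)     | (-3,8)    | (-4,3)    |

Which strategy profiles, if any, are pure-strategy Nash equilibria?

No pure-strategy Nash equilibrium

A profile is a Nash equilibrium when each player is best-responding to the other.
Row's best responses — vs C1: R1 (payoff 6); vs C2: R2 (payoff 8); vs C3: R3 (payoff 6); vs C4: R2 (payoff 7).
Column's best responses — vs R1: C2 (payoff 7); vs R2: C3 (payoff 5); vs R3: C4 (payoff 8); vs R4: C3 (payoff 8).
No cell has both players best-responding. For instance, Row's best reply to C3 is R3, but against R3 Column prefers C4 over C3.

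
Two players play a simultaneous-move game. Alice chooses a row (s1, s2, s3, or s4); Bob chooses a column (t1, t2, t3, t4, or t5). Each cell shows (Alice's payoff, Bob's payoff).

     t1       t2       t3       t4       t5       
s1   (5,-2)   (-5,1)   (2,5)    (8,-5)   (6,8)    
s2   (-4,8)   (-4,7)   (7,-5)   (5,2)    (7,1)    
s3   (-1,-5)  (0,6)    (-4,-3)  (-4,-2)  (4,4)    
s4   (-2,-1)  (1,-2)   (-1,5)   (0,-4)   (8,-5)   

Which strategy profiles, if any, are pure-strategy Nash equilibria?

Check mutual best responses: a cell is a NE iff neither player can gain by unilaterally deviating.
Alice's best responses — vs t1: s1 (payoff 5); vs t2: s4 (payoff 1); vs t3: s2 (payoff 7); vs t4: s1 (payoff 8); vs t5: s4 (payoff 8).
Bob's best responses — vs s1: t5 (payoff 8); vs s2: t1 (payoff 8); vs s3: t2 (payoff 6); vs s4: t3 (payoff 5).
No cell has both players best-responding. For instance, Alice's best reply to t2 is s4, but against s4 Bob prefers t3 over t2.

No pure-strategy Nash equilibrium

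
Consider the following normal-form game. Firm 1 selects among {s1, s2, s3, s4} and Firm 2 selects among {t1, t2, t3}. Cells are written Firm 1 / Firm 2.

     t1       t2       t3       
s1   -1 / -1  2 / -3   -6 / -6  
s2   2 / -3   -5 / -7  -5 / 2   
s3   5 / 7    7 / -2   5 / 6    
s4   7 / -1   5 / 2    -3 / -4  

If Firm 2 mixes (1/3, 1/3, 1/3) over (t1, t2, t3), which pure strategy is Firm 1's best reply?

s3

Firm 1's best reply maximizes expected payoff against the mix.
s1: (1/3)·(-1) + (1/3)·2 + (1/3)·(-6) = -5/3
s2: (1/3)·2 + (1/3)·(-5) + (1/3)·(-5) = -8/3
s3: (1/3)·5 + (1/3)·7 + (1/3)·5 = 17/3
s4: (1/3)·7 + (1/3)·5 + (1/3)·(-3) = 3
Highest expected payoff is 17/3, from s3.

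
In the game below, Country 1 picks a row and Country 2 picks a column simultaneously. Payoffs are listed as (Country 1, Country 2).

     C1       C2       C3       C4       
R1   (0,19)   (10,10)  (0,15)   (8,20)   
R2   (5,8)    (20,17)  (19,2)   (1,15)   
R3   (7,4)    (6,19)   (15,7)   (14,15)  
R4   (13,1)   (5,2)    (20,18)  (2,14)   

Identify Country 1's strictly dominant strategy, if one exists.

Check whether one of Country 1's strategies beats all alternatives regardless of what the opponent does.
R1 is not dominant: against C1, R2 gives 5 > 0.
R2 is not dominant: against C1, R3 gives 7 > 5.
R3 is not dominant: against C1, R4 gives 13 > 7.
R4 is not dominant: against C2, R1 gives 10 > 5.
No single strategy is best against every opponent action.

None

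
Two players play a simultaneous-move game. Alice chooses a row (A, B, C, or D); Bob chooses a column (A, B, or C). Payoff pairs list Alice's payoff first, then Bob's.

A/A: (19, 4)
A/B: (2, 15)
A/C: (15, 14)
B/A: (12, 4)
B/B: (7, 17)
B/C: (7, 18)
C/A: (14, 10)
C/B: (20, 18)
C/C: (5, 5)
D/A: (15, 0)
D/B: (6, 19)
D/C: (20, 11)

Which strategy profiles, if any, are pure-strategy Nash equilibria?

A profile is a Nash equilibrium when each player is best-responding to the other.
Alice's best responses — vs A: A (payoff 19); vs B: C (payoff 20); vs C: D (payoff 20).
Bob's best responses — vs A: B (payoff 15); vs B: C (payoff 18); vs C: B (payoff 18); vs D: B (payoff 19).
The only mutual best response is (C, B); neither player gains by switching there.

(C, B)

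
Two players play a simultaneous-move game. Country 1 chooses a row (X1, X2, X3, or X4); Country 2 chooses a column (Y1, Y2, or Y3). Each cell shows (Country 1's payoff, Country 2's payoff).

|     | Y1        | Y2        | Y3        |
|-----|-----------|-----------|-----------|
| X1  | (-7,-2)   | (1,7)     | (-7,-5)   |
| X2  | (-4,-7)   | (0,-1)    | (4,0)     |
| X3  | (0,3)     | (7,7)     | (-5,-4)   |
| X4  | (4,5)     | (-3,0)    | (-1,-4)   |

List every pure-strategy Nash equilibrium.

(X2, Y3), (X3, Y2), and (X4, Y1)

Find each player's best response to every opponent strategy; NE are the intersections.
Country 1's best responses — vs Y1: X4 (payoff 4); vs Y2: X3 (payoff 7); vs Y3: X2 (payoff 4).
Country 2's best responses — vs X1: Y2 (payoff 7); vs X2: Y3 (payoff 0); vs X3: Y2 (payoff 7); vs X4: Y1 (payoff 5).
Mutual best responses occur at (X2, Y3), (X3, Y2), and (X4, Y1); at each, neither player gains by switching.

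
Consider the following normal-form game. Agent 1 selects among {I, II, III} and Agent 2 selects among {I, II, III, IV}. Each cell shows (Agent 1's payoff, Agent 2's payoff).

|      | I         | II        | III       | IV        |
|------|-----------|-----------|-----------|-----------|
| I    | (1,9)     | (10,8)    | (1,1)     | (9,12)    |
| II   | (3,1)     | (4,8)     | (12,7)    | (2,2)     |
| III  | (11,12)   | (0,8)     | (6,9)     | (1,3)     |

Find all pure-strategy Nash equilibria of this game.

(I, IV) and (III, I)

A profile is a Nash equilibrium when each player is best-responding to the other.
Agent 1's best responses — vs I: III (payoff 11); vs II: I (payoff 10); vs III: II (payoff 12); vs IV: I (payoff 9).
Agent 2's best responses — vs I: IV (payoff 12); vs II: II (payoff 8); vs III: I (payoff 12).
Mutual best responses occur at (I, IV) and (III, I); at each, neither player gains by switching.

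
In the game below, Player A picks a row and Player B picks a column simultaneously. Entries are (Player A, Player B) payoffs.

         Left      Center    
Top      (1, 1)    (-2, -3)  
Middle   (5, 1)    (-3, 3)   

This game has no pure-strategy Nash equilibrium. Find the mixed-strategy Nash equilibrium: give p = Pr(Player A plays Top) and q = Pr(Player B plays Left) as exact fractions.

Each player's mixing probability is pinned down by making the *other* player indifferent.
Player B indifferent between Left and Center: p·1 + (1−p)·1 = p·(-3) + (1−p)·3 ⟹ 1 + 0p = 3 + (-6)p ⟹ p = 1/3.
Player A indifferent between Top and Middle: q·1 + (1−q)·(-2) = q·5 + (1−q)·(-3) ⟹ (-2) + 3q = (-3) + 8q ⟹ q = 1/5.

p = 1/3, q = 1/5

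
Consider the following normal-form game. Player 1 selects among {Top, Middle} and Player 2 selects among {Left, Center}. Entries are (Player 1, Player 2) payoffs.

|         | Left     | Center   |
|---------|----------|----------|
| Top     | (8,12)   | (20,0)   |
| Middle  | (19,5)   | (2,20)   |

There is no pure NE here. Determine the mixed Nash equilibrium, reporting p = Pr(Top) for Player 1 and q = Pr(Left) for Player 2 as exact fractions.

p = 5/9, q = 18/29

Each player's mixing probability is pinned down by making the *other* player indifferent.
Player 2 indifferent between Left and Center: p·12 + (1−p)·5 = p·0 + (1−p)·20 ⟹ 5 + 7p = 20 + (-20)p ⟹ p = 5/9.
Player 1 indifferent between Top and Middle: q·8 + (1−q)·20 = q·19 + (1−q)·2 ⟹ 20 + (-12)q = 2 + 17q ⟹ q = 18/29.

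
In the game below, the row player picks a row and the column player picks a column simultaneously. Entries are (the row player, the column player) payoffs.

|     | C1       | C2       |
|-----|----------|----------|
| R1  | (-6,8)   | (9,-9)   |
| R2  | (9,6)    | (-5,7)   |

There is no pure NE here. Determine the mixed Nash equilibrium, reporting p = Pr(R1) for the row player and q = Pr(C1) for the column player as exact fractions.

Each player's mixing probability is pinned down by making the *other* player indifferent.
The column player indifferent between C1 and C2: p·8 + (1−p)·6 = p·(-9) + (1−p)·7 ⟹ 6 + 2p = 7 + (-16)p ⟹ p = 1/18.
The row player indifferent between R1 and R2: q·(-6) + (1−q)·9 = q·9 + (1−q)·(-5) ⟹ 9 + (-15)q = (-5) + 14q ⟹ q = 14/29.

p = 1/18, q = 14/29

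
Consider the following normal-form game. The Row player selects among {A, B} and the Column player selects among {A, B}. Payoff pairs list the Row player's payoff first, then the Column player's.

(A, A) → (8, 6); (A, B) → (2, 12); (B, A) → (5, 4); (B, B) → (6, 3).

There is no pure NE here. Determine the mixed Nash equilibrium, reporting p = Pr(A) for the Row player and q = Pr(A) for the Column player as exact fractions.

Each player's mixing probability is pinned down by making the *other* player indifferent.
The Column player indifferent between A and B: p·6 + (1−p)·4 = p·12 + (1−p)·3 ⟹ 4 + 2p = 3 + 9p ⟹ p = 1/7.
The Row player indifferent between A and B: q·8 + (1−q)·2 = q·5 + (1−q)·6 ⟹ 2 + 6q = 6 + (-1)q ⟹ q = 4/7.

p = 1/7, q = 4/7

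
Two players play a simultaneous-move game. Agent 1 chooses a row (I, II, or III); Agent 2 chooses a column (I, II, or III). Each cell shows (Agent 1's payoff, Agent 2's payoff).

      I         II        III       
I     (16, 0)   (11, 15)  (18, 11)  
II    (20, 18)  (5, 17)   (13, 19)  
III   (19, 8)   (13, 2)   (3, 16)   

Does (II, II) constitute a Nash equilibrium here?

Holding Agent 2 at II: Agent 1 gets 5 from II but could get 13 by switching to III. Agent 1 has a profitable deviation.

No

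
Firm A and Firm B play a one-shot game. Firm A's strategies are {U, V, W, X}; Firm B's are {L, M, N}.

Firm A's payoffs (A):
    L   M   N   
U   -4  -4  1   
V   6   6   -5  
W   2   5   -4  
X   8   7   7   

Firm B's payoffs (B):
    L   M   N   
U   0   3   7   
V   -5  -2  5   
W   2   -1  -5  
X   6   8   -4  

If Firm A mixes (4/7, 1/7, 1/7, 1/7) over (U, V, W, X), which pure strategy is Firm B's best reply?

N

Firm B's best reply maximizes expected payoff against the mix.
L: (4/7)·0 + (1/7)·(-5) + (1/7)·2 + (1/7)·6 = 3/7
M: (4/7)·3 + (1/7)·(-2) + (1/7)·(-1) + (1/7)·8 = 17/7
N: (4/7)·7 + (1/7)·5 + (1/7)·(-5) + (1/7)·(-4) = 24/7
Highest expected payoff is 24/7, from N.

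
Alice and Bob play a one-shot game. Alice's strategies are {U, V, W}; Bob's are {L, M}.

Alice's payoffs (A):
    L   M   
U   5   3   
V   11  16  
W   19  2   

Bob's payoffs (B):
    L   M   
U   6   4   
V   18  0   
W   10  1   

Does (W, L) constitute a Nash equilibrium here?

Yes

Holding Bob at L: Alice gets 19 from W, versus 5 from U, 11 from V. No profitable deviation for Alice.
Holding Alice at W: Bob gets 10 from L, versus 1 from M. No profitable deviation for Bob either.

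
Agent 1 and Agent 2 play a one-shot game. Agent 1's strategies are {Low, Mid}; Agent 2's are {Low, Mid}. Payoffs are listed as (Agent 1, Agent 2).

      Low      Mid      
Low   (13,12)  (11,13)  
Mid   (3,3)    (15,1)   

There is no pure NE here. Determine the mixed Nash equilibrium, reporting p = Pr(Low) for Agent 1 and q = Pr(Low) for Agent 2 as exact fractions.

p = 2/3, q = 2/7

Each player's mixing probability is pinned down by making the *other* player indifferent.
Agent 2 indifferent between Low and Mid: p·12 + (1−p)·3 = p·13 + (1−p)·1 ⟹ 3 + 9p = 1 + 12p ⟹ p = 2/3.
Agent 1 indifferent between Low and Mid: q·13 + (1−q)·11 = q·3 + (1−q)·15 ⟹ 11 + 2q = 15 + (-12)q ⟹ q = 2/7.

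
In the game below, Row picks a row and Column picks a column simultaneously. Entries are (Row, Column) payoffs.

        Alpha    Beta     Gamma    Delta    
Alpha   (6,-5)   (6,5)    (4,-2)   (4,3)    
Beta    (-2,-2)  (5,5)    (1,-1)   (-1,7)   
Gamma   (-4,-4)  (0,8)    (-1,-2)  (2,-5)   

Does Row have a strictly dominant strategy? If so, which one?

Alpha

Check whether one of Row's strategies beats all alternatives regardless of what the opponent does.
Alpha strictly dominates: vs Alpha: 6 > each of {-2, -4}; vs Beta: 6 > each of {5, 0}; vs Gamma: 4 > each of {1, -1}; vs Delta: 4 > each of {-1, 2}.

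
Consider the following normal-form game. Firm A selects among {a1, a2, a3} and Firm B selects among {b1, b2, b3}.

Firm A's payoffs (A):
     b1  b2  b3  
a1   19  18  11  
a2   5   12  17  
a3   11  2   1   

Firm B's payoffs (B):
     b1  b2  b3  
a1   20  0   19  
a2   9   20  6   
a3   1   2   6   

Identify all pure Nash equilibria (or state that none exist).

(a1, b1)

A profile is a Nash equilibrium when each player is best-responding to the other.
Firm A's best responses — vs b1: a1 (payoff 19); vs b2: a1 (payoff 18); vs b3: a2 (payoff 17).
Firm B's best responses — vs a1: b1 (payoff 20); vs a2: b2 (payoff 20); vs a3: b3 (payoff 6).
The only mutual best response is (a1, b1); neither player gains by switching there.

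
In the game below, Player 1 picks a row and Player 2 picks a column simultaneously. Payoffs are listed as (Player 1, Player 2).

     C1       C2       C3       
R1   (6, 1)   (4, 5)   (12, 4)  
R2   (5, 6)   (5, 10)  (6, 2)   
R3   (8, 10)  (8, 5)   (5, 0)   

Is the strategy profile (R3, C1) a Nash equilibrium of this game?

Holding Player 2 at C1: Player 1 gets 8 from R3, versus 6 from R1, 5 from R2. No profitable deviation for Player 1.
Holding Player 1 at R3: Player 2 gets 10 from C1, versus 5 from C2, 0 from C3. No profitable deviation for Player 2 either.

Yes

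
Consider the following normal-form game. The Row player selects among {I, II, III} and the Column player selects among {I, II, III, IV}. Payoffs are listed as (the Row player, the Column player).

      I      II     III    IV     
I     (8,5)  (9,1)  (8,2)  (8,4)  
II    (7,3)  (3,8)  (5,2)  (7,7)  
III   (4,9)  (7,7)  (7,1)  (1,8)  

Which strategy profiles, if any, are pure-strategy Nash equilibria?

(I, I)

Find each player's best response to every opponent strategy; NE are the intersections.
The Row player's best responses — vs I: I (payoff 8); vs II: I (payoff 9); vs III: I (payoff 8); vs IV: I (payoff 8).
The Column player's best responses — vs I: I (payoff 5); vs II: II (payoff 8); vs III: I (payoff 9).
The only mutual best response is (I, I); neither player gains by switching there.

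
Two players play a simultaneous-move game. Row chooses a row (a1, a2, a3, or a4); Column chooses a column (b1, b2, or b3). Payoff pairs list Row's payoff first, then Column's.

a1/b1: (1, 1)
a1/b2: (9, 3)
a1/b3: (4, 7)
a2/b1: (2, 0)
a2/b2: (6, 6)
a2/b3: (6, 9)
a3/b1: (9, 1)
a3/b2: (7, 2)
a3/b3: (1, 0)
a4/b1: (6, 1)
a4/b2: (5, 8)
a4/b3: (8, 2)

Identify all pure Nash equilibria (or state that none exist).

None

Find each player's best response to every opponent strategy; NE are the intersections.
Row's best responses — vs b1: a3 (payoff 9); vs b2: a1 (payoff 9); vs b3: a4 (payoff 8).
Column's best responses — vs a1: b3 (payoff 7); vs a2: b3 (payoff 9); vs a3: b2 (payoff 2); vs a4: b2 (payoff 8).
No cell has both players best-responding. For instance, Row's best reply to b1 is a3, but against a3 Column prefers b2 over b1.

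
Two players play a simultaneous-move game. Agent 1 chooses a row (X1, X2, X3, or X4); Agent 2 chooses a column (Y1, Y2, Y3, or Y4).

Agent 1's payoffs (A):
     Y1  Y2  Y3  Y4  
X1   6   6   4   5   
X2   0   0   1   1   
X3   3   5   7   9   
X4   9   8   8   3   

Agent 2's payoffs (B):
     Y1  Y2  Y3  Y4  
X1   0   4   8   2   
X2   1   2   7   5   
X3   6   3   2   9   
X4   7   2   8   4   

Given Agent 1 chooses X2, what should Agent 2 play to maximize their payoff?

With Agent 1 fixed at X2, Agent 2's payoffs are: Y1 → 1, Y2 → 2, Y3 → 7, Y4 → 5.
The maximum is 7, achieved by Y3.

Y3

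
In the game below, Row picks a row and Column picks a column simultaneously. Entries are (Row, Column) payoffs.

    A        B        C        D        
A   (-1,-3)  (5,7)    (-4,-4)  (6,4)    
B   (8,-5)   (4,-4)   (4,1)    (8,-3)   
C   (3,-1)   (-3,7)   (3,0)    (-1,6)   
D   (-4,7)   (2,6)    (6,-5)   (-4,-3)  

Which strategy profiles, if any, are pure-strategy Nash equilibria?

(A, B)

Find each player's best response to every opponent strategy; NE are the intersections.
Row's best responses — vs A: B (payoff 8); vs B: A (payoff 5); vs C: D (payoff 6); vs D: B (payoff 8).
Column's best responses — vs A: B (payoff 7); vs B: C (payoff 1); vs C: B (payoff 7); vs D: A (payoff 7).
The only mutual best response is (A, B); neither player gains by switching there.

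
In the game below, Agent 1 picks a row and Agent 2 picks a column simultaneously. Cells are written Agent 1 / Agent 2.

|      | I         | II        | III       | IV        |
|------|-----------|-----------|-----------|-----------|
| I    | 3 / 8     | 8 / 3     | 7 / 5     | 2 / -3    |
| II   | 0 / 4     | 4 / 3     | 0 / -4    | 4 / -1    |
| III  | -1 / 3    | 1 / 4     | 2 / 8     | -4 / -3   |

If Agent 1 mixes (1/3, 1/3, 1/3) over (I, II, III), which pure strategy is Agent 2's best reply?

I

Compute Agent 2's expected payoff from each pure strategy against the given mix.
I: (1/3)·8 + (1/3)·4 + (1/3)·3 = 5
II: (1/3)·3 + (1/3)·3 + (1/3)·4 = 10/3
III: (1/3)·5 + (1/3)·(-4) + (1/3)·8 = 3
IV: (1/3)·(-3) + (1/3)·(-1) + (1/3)·(-3) = -7/3
Highest expected payoff is 5, from I.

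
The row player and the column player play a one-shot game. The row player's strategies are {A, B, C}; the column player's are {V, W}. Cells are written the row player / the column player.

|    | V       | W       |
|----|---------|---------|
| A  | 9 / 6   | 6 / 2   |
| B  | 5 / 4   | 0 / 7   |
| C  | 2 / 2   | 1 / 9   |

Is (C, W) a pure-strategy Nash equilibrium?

Holding the column player at W: the row player gets 1 from C but could get 6 by switching to A. The row player has a profitable deviation.

No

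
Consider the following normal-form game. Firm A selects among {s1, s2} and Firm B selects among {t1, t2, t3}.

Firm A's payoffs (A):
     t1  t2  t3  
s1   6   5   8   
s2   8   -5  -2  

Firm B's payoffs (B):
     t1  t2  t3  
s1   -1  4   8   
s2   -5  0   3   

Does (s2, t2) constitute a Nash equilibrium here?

No

Holding Firm B at t2: Firm A gets -5 from s2 but could get 5 by switching to s1. Firm A has a profitable deviation.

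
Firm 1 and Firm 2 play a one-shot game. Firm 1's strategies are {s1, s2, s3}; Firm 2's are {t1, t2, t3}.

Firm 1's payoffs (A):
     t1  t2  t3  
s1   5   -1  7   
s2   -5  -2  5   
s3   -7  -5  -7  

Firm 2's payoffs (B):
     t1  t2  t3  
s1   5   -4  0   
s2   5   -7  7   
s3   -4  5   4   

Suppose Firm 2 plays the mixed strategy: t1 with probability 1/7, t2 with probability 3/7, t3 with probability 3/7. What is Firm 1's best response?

Compute Firm 1's expected payoff from each pure strategy against the given mix.
s1: (1/7)·5 + (3/7)·(-1) + (3/7)·7 = 23/7
s2: (1/7)·(-5) + (3/7)·(-2) + (3/7)·5 = 4/7
s3: (1/7)·(-7) + (3/7)·(-5) + (3/7)·(-7) = -43/7
Highest expected payoff is 23/7, from s1.

s1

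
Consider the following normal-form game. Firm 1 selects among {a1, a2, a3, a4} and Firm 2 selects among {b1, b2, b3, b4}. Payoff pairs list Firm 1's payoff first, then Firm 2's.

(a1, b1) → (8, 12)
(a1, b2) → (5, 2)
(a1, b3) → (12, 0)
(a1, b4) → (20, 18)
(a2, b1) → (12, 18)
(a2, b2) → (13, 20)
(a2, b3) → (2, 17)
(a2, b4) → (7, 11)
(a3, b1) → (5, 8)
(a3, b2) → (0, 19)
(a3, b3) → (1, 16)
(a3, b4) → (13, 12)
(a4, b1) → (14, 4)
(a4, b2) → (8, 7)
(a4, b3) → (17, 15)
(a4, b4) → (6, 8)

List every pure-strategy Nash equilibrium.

Check mutual best responses: a cell is a NE iff neither player can gain by unilaterally deviating.
Firm 1's best responses — vs b1: a4 (payoff 14); vs b2: a2 (payoff 13); vs b3: a4 (payoff 17); vs b4: a1 (payoff 20).
Firm 2's best responses — vs a1: b4 (payoff 18); vs a2: b2 (payoff 20); vs a3: b2 (payoff 19); vs a4: b3 (payoff 15).
Mutual best responses occur at (a1, b4), (a2, b2), and (a4, b3); at each, neither player gains by switching.

(a1, b4), (a2, b2), and (a4, b3)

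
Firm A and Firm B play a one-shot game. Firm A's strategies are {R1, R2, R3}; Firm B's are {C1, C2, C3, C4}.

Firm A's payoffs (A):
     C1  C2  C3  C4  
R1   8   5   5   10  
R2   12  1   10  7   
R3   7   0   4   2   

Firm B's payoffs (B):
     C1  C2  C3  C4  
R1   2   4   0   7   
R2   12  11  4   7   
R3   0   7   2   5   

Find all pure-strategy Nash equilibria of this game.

A profile is a Nash equilibrium when each player is best-responding to the other.
Firm A's best responses — vs C1: R2 (payoff 12); vs C2: R1 (payoff 5); vs C3: R2 (payoff 10); vs C4: R1 (payoff 10).
Firm B's best responses — vs R1: C4 (payoff 7); vs R2: C1 (payoff 12); vs R3: C2 (payoff 7).
Mutual best responses occur at (R1, C4) and (R2, C1); at each, neither player gains by switching.

(R1, C4) and (R2, C1)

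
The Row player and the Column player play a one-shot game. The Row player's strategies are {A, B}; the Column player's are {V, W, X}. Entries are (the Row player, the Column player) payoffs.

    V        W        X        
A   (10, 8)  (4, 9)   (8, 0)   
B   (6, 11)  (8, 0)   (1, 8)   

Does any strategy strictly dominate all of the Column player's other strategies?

No strictly dominant strategy

Check whether one of the Column player's strategies beats all alternatives regardless of what the opponent does.
V is not dominant: against A, W gives 9 > 8.
W is not dominant: against B, V gives 11 > 0.
X is not dominant: against A, V gives 8 > 0.
No single strategy is best against every opponent action.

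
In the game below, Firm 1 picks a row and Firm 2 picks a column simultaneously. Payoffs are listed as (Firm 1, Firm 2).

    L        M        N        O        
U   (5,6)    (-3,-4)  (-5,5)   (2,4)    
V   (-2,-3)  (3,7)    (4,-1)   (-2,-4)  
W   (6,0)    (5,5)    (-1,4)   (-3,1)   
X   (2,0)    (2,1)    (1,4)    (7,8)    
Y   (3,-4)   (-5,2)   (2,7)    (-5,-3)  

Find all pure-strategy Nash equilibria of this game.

A profile is a Nash equilibrium when each player is best-responding to the other.
Firm 1's best responses — vs L: W (payoff 6); vs M: W (payoff 5); vs N: V (payoff 4); vs O: X (payoff 7).
Firm 2's best responses — vs U: L (payoff 6); vs V: M (payoff 7); vs W: M (payoff 5); vs X: O (payoff 8); vs Y: N (payoff 7).
Mutual best responses occur at (W, M) and (X, O); at each, neither player gains by switching.

(W, M) and (X, O)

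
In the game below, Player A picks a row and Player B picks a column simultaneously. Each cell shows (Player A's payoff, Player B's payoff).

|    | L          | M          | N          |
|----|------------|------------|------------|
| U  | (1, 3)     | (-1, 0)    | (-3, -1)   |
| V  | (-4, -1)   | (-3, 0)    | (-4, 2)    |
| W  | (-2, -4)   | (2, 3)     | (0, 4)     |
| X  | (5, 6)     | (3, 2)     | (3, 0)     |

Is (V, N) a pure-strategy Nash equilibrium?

No

Holding Player B at N: Player A gets -4 from V but could get 3 by switching to X. Player A has a profitable deviation.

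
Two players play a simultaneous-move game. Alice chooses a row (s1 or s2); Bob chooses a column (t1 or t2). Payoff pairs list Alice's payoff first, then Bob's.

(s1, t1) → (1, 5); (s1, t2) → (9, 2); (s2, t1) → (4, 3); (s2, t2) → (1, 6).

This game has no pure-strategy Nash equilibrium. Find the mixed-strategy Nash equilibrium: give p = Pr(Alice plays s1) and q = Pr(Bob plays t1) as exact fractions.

In a mixed NE each player is indifferent between their pure strategies, so the opponent's mix sets the indifference.
Bob indifferent between t1 and t2: p·5 + (1−p)·3 = p·2 + (1−p)·6 ⟹ 3 + 2p = 6 + (-4)p ⟹ p = 1/2.
Alice indifferent between s1 and s2: q·1 + (1−q)·9 = q·4 + (1−q)·1 ⟹ 9 + (-8)q = 1 + 3q ⟹ q = 8/11.

p = 1/2, q = 8/11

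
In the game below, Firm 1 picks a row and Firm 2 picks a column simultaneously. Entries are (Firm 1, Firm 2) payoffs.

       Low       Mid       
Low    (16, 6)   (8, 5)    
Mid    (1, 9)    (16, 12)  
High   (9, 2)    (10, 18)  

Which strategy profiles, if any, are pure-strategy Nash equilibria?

Find each player's best response to every opponent strategy; NE are the intersections.
Firm 1's best responses — vs Low: Low (payoff 16); vs Mid: Mid (payoff 16).
Firm 2's best responses — vs Low: Low (payoff 6); vs Mid: Mid (payoff 12); vs High: Mid (payoff 18).
Mutual best responses occur at (Low, Low) and (Mid, Mid); at each, neither player gains by switching.

(Low, Low) and (Mid, Mid)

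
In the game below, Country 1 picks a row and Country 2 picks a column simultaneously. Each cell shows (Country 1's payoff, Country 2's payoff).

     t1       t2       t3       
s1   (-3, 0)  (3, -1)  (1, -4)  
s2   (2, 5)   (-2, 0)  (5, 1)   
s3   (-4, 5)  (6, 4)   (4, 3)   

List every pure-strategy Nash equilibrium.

A profile is a Nash equilibrium when each player is best-responding to the other.
Country 1's best responses — vs t1: s2 (payoff 2); vs t2: s3 (payoff 6); vs t3: s2 (payoff 5).
Country 2's best responses — vs s1: t1 (payoff 0); vs s2: t1 (payoff 5); vs s3: t1 (payoff 5).
The only mutual best response is (s2, t1); neither player gains by switching there.

(s2, t1)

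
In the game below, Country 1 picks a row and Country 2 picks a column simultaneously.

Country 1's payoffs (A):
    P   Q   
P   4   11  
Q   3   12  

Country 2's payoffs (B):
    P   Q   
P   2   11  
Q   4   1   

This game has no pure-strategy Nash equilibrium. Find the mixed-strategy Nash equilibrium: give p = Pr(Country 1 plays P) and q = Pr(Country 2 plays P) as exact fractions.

In a mixed NE each player is indifferent between their pure strategies, so the opponent's mix sets the indifference.
Country 2 indifferent between P and Q: p·2 + (1−p)·4 = p·11 + (1−p)·1 ⟹ 4 + (-2)p = 1 + 10p ⟹ p = 1/4.
Country 1 indifferent between P and Q: q·4 + (1−q)·11 = q·3 + (1−q)·12 ⟹ 11 + (-7)q = 12 + (-9)q ⟹ q = 1/2.

p = 1/4, q = 1/2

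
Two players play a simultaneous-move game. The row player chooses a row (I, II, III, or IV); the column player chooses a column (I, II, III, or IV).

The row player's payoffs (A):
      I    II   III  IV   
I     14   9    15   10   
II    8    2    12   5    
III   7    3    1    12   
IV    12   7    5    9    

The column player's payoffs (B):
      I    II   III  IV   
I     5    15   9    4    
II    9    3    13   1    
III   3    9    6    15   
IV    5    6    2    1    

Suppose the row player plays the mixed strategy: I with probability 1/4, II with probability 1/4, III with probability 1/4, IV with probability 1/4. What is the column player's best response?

Compute the column player's expected payoff from each pure strategy against the given mix.
I: (1/4)·5 + (1/4)·9 + (1/4)·3 + (1/4)·5 = 11/2
II: (1/4)·15 + (1/4)·3 + (1/4)·9 + (1/4)·6 = 33/4
III: (1/4)·9 + (1/4)·13 + (1/4)·6 + (1/4)·2 = 15/2
IV: (1/4)·4 + (1/4)·1 + (1/4)·15 + (1/4)·1 = 21/4
Highest expected payoff is 33/4, from II.

II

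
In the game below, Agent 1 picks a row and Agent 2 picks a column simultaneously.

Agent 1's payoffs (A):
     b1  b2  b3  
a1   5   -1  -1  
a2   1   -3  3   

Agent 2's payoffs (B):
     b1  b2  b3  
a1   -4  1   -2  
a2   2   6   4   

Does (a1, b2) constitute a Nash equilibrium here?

Yes

Holding Agent 2 at b2: Agent 1 gets -1 from a1, versus -3 from a2. No profitable deviation for Agent 1.
Holding Agent 1 at a1: Agent 2 gets 1 from b2, versus -4 from b1, -2 from b3. No profitable deviation for Agent 2 either.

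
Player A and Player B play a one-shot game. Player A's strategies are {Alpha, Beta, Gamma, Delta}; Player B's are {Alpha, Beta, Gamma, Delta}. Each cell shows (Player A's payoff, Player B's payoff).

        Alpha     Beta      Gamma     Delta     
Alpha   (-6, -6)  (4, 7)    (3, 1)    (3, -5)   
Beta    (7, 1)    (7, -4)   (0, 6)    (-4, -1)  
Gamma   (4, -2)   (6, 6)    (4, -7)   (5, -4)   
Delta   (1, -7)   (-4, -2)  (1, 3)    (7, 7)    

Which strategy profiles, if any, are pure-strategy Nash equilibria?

(Delta, Delta)

Check mutual best responses: a cell is a NE iff neither player can gain by unilaterally deviating.
Player A's best responses — vs Alpha: Beta (payoff 7); vs Beta: Beta (payoff 7); vs Gamma: Gamma (payoff 4); vs Delta: Delta (payoff 7).
Player B's best responses — vs Alpha: Beta (payoff 7); vs Beta: Gamma (payoff 6); vs Gamma: Beta (payoff 6); vs Delta: Delta (payoff 7).
The only mutual best response is (Delta, Delta); neither player gains by switching there.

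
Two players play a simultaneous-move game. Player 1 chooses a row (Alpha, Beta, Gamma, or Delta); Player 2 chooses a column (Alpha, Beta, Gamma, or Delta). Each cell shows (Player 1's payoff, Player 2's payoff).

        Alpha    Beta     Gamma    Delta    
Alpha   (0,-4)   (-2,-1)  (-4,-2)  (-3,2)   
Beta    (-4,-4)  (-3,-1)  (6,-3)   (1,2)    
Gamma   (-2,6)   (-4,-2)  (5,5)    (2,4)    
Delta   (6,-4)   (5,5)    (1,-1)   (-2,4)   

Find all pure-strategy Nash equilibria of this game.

(Delta, Beta)

Find each player's best response to every opponent strategy; NE are the intersections.
Player 1's best responses — vs Alpha: Delta (payoff 6); vs Beta: Delta (payoff 5); vs Gamma: Beta (payoff 6); vs Delta: Gamma (payoff 2).
Player 2's best responses — vs Alpha: Delta (payoff 2); vs Beta: Delta (payoff 2); vs Gamma: Alpha (payoff 6); vs Delta: Beta (payoff 5).
The only mutual best response is (Delta, Beta); neither player gains by switching there.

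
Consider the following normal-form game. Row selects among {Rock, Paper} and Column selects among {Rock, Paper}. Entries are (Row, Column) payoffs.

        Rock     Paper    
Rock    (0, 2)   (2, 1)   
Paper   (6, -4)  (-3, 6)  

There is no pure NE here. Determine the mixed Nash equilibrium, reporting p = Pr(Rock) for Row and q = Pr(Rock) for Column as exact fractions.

p = 10/11, q = 5/11

Each player's mixing probability is pinned down by making the *other* player indifferent.
Column indifferent between Rock and Paper: p·2 + (1−p)·(-4) = p·1 + (1−p)·6 ⟹ (-4) + 6p = 6 + (-5)p ⟹ p = 10/11.
Row indifferent between Rock and Paper: q·0 + (1−q)·2 = q·6 + (1−q)·(-3) ⟹ 2 + (-2)q = (-3) + 9q ⟹ q = 5/11.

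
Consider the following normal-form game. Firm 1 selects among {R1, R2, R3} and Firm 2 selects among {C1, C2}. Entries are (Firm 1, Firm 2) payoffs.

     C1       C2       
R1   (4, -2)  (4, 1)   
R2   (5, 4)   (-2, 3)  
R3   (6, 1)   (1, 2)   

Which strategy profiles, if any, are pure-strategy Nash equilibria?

Check mutual best responses: a cell is a NE iff neither player can gain by unilaterally deviating.
Firm 1's best responses — vs C1: R3 (payoff 6); vs C2: R1 (payoff 4).
Firm 2's best responses — vs R1: C2 (payoff 1); vs R2: C1 (payoff 4); vs R3: C2 (payoff 2).
The only mutual best response is (R1, C2); neither player gains by switching there.

(R1, C2)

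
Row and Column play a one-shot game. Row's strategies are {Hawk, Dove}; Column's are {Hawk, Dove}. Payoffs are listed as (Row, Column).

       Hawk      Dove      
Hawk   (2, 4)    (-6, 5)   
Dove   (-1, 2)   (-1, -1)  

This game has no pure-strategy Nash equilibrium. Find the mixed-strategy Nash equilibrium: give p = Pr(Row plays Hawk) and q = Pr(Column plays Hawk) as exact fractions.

p = 3/4, q = 5/8

Each player's mixing probability is pinned down by making the *other* player indifferent.
Column indifferent between Hawk and Dove: p·4 + (1−p)·2 = p·5 + (1−p)·(-1) ⟹ 2 + 2p = (-1) + 6p ⟹ p = 3/4.
Row indifferent between Hawk and Dove: q·2 + (1−q)·(-6) = q·(-1) + (1−q)·(-1) ⟹ (-6) + 8q = (-1) + 0q ⟹ q = 5/8.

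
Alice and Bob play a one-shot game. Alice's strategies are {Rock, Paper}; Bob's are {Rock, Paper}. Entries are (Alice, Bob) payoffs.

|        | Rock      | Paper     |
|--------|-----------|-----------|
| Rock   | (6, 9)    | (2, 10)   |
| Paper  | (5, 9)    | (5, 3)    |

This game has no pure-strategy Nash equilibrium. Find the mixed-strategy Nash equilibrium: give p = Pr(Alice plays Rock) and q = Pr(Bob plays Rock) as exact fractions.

p = 6/7, q = 3/4

Each player's mixing probability is pinned down by making the *other* player indifferent.
Bob indifferent between Rock and Paper: p·9 + (1−p)·9 = p·10 + (1−p)·3 ⟹ 9 + 0p = 3 + 7p ⟹ p = 6/7.
Alice indifferent between Rock and Paper: q·6 + (1−q)·2 = q·5 + (1−q)·5 ⟹ 2 + 4q = 5 + 0q ⟹ q = 3/4.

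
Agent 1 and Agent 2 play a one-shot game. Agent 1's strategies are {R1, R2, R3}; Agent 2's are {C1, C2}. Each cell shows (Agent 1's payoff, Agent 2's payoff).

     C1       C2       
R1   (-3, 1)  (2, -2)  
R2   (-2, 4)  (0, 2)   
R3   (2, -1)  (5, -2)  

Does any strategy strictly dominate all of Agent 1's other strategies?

Check whether one of Agent 1's strategies beats all alternatives regardless of what the opponent does.
R3 strictly dominates: vs C1: 2 > each of {-3, -2}; vs C2: 5 > each of {2, 0}.

R3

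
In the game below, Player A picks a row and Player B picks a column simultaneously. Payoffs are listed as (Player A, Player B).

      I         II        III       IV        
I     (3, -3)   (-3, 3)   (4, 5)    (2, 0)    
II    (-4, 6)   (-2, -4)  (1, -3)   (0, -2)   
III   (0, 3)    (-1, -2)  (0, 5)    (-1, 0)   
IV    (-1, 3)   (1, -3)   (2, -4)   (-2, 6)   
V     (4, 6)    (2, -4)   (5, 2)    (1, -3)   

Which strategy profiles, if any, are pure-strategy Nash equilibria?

Check mutual best responses: a cell is a NE iff neither player can gain by unilaterally deviating.
Player A's best responses — vs I: V (payoff 4); vs II: V (payoff 2); vs III: V (payoff 5); vs IV: I (payoff 2).
Player B's best responses — vs I: III (payoff 5); vs II: I (payoff 6); vs III: III (payoff 5); vs IV: IV (payoff 6); vs V: I (payoff 6).
The only mutual best response is (V, I); neither player gains by switching there.

(V, I)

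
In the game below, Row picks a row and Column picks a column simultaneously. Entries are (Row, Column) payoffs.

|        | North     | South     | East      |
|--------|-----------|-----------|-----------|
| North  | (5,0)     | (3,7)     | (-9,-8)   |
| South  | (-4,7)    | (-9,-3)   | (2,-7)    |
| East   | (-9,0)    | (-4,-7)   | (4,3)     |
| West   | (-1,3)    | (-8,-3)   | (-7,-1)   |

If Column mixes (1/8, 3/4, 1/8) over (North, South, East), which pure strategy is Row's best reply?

Compute Row's expected payoff from each pure strategy against the given mix.
North: (1/8)·5 + (3/4)·3 + (1/8)·(-9) = 7/4
South: (1/8)·(-4) + (3/4)·(-9) + (1/8)·2 = -7
East: (1/8)·(-9) + (3/4)·(-4) + (1/8)·4 = -29/8
West: (1/8)·(-1) + (3/4)·(-8) + (1/8)·(-7) = -7
Highest expected payoff is 7/4, from North.

North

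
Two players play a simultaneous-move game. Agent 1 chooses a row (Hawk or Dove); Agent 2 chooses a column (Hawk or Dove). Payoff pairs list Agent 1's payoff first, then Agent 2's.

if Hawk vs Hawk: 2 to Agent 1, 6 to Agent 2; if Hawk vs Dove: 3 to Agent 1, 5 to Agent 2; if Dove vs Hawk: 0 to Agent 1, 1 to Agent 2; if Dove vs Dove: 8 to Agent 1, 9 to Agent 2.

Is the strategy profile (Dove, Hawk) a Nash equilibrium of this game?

No

Holding Agent 2 at Hawk: Agent 1 gets 0 from Dove but could get 2 by switching to Hawk. Agent 1 has a profitable deviation.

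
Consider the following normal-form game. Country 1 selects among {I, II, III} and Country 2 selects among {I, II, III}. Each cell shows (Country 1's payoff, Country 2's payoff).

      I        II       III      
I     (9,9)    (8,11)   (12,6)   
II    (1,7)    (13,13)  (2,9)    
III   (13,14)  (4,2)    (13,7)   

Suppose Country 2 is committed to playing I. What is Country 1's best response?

III

With Country 2 fixed at I, Country 1's payoffs are: I → 9, II → 1, III → 13.
The maximum is 13, achieved by III.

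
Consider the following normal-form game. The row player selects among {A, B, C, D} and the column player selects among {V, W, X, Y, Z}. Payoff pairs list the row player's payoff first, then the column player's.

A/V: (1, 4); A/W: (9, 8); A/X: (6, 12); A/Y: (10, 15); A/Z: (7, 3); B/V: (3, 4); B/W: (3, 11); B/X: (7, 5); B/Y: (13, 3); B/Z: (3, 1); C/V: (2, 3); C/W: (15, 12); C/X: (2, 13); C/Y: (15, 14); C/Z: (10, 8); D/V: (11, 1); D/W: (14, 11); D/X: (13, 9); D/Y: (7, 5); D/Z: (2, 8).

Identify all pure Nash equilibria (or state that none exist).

(C, Y)

Check mutual best responses: a cell is a NE iff neither player can gain by unilaterally deviating.
The row player's best responses — vs V: D (payoff 11); vs W: C (payoff 15); vs X: D (payoff 13); vs Y: C (payoff 15); vs Z: C (payoff 10).
The column player's best responses — vs A: Y (payoff 15); vs B: W (payoff 11); vs C: Y (payoff 14); vs D: W (payoff 11).
The only mutual best response is (C, Y); neither player gains by switching there.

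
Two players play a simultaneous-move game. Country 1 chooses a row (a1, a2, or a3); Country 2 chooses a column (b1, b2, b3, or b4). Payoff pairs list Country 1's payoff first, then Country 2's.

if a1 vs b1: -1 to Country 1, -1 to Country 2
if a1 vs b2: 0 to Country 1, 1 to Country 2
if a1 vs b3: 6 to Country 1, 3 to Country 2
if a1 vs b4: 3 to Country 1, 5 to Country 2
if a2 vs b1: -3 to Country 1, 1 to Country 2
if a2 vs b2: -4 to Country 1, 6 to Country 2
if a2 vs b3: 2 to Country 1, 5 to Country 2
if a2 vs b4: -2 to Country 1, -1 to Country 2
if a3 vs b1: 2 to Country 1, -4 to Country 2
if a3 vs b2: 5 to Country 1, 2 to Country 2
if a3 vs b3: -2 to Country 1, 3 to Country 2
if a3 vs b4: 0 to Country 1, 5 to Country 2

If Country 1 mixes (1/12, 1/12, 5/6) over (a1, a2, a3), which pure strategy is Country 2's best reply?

b4

Country 2's best reply maximizes expected payoff against the mix.
b1: (1/12)·(-1) + (1/12)·1 + (5/6)·(-4) = -10/3
b2: (1/12)·1 + (1/12)·6 + (5/6)·2 = 9/4
b3: (1/12)·3 + (1/12)·5 + (5/6)·3 = 19/6
b4: (1/12)·5 + (1/12)·(-1) + (5/6)·5 = 9/2
Highest expected payoff is 9/2, from b4.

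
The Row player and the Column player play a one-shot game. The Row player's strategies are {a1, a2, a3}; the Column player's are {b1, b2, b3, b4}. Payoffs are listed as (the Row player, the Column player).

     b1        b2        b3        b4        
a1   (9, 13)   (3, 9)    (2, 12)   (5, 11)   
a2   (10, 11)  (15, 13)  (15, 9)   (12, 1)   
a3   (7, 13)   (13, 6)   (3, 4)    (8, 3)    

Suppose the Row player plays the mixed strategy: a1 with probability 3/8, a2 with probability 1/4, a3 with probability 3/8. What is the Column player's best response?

Compute the Column player's expected payoff from each pure strategy against the given mix.
b1: (3/8)·13 + (1/4)·11 + (3/8)·13 = 25/2
b2: (3/8)·9 + (1/4)·13 + (3/8)·6 = 71/8
b3: (3/8)·12 + (1/4)·9 + (3/8)·4 = 33/4
b4: (3/8)·11 + (1/4)·1 + (3/8)·3 = 11/2
Highest expected payoff is 25/2, from b1.

b1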